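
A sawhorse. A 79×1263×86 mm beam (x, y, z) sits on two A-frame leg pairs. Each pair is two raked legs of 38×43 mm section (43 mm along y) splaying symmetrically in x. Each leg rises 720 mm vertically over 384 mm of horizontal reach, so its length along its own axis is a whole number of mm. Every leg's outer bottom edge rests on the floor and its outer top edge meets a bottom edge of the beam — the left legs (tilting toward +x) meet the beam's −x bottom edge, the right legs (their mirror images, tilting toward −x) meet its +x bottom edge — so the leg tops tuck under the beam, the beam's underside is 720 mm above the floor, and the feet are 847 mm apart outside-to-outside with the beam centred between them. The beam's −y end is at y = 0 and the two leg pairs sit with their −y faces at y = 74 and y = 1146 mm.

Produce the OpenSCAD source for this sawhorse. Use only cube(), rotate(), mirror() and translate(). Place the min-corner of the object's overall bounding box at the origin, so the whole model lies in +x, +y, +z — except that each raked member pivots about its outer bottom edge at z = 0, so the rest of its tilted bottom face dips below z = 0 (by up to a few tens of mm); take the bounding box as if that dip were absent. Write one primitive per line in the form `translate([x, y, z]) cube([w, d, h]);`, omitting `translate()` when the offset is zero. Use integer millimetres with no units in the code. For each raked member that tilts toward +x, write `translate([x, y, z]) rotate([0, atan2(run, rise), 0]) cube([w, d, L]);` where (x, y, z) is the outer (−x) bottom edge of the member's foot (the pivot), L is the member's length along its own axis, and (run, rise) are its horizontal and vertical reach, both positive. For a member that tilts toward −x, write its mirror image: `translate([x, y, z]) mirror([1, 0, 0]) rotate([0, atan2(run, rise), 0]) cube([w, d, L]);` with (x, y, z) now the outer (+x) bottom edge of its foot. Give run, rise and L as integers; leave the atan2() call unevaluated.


translate([384, 0, 720]) cube([79, 1263, 86]);
translate([0, 74, 0]) rotate([0, atan2(384, 720), 0]) cube([38, 43, 816]);
translate([847, 74, 0]) mirror([1, 0, 0]) rotate([0, atan2(384, 720), 0]) cube([38, 43, 816]);
translate([0, 1146, 0]) rotate([0, atan2(384, 720), 0]) cube([38, 43, 816]);
translate([847, 1146, 0]) mirror([1, 0, 0]) rotate([0, atan2(384, 720), 0]) cube([38, 43, 816]);


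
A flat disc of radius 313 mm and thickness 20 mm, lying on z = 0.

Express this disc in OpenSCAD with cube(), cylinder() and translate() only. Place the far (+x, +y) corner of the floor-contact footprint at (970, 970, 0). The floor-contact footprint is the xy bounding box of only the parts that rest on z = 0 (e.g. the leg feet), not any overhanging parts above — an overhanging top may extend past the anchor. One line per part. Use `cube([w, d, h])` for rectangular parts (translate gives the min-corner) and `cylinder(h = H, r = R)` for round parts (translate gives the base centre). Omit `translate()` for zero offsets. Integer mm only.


translate([657, 657, 0]) cylinder(h = 20, r = 313);


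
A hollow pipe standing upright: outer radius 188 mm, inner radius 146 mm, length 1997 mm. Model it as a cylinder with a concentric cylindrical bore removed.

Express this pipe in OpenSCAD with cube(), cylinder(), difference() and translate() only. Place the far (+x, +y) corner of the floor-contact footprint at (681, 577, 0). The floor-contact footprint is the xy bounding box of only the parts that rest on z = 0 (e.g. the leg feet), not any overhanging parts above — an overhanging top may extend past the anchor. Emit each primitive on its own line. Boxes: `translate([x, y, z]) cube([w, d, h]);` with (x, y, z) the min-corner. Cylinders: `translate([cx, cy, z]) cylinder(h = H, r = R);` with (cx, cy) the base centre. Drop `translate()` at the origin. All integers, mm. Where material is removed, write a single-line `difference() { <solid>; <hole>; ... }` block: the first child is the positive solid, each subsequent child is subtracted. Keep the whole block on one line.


difference() { translate([493, 389, 0]) cylinder(h = 1997, r = 188); translate([493, 389, 0]) cylinder(h = 1997, r = 146); }


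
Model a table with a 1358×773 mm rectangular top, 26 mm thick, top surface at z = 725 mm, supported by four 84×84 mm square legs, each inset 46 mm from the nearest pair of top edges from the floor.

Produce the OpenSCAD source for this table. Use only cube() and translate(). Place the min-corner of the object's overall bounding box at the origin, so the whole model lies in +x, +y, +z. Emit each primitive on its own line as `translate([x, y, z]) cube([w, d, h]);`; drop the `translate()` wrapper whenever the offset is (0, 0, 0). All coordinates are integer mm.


// leg_h = 725 - 26 = 699
translate([0, 0, 699]) cube([1358, 773, 26]);
translate([46, 46, 0]) cube([84, 84, 699]);
translate([1228, 46, 0]) cube([84, 84, 699]);
translate([46, 643, 0]) cube([84, 84, 699]);
translate([1228, 643, 0]) cube([84, 84, 699]);


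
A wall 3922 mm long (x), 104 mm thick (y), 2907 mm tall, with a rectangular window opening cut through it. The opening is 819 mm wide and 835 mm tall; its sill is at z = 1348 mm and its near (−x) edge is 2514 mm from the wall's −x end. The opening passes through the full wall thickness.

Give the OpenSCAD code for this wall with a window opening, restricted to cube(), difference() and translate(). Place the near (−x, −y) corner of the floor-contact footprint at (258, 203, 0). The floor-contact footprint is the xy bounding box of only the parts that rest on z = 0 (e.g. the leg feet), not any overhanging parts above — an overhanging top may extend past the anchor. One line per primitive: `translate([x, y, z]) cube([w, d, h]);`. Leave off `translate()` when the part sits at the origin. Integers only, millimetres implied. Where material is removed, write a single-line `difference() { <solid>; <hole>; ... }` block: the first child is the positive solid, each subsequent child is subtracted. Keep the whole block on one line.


difference() { translate([258, 203, 0]) cube([3922, 104, 2907]); translate([2772, 203, 1348]) cube([819, 104, 835]); }


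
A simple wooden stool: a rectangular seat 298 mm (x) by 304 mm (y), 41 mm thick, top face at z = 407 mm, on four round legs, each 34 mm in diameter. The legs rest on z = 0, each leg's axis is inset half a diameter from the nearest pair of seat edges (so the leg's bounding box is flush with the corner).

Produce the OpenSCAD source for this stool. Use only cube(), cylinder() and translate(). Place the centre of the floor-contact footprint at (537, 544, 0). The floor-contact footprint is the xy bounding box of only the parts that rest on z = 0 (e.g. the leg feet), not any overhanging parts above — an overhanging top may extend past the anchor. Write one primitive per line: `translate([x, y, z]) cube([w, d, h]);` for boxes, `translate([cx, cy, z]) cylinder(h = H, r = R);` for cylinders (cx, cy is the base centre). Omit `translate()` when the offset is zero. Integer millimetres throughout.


// leg_h = 407 - 41 = 366
translate([388, 392, 366]) cube([298, 304, 41]);
translate([405, 409, 0]) cylinder(h = 366, r = 17);
translate([669, 409, 0]) cylinder(h = 366, r = 17);
translate([405, 679, 0]) cylinder(h = 366, r = 17);
translate([669, 679, 0]) cylinder(h = 366, r = 17);


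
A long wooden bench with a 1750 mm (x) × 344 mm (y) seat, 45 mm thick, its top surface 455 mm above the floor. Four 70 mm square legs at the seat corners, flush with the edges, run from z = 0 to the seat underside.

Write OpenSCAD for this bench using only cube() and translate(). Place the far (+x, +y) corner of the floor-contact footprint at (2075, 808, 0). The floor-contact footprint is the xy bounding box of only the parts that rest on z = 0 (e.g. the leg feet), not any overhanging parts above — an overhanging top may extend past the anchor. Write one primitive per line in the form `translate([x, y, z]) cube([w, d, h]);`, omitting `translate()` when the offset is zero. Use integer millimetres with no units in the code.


translate([325, 464, 410]) cube([1750, 344, 45]);
translate([325, 464, 0]) cube([70, 70, 410]);
translate([325, 738, 0]) cube([70, 70, 410]);
translate([2005, 464, 0]) cube([70, 70, 410]);
translate([2005, 738, 0]) cube([70, 70, 410]);


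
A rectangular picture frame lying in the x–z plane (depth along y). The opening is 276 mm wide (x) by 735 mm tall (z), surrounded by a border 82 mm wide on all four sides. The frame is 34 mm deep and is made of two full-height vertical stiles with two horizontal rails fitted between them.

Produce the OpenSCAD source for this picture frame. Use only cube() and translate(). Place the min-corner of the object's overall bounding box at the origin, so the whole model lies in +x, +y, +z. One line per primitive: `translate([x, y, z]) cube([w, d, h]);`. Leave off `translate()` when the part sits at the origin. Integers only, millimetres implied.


cube([82, 34, 899]);
translate([358, 0, 0]) cube([82, 34, 899]);
translate([82, 0, 0]) cube([276, 34, 82]);
translate([82, 0, 817]) cube([276, 34, 82]);


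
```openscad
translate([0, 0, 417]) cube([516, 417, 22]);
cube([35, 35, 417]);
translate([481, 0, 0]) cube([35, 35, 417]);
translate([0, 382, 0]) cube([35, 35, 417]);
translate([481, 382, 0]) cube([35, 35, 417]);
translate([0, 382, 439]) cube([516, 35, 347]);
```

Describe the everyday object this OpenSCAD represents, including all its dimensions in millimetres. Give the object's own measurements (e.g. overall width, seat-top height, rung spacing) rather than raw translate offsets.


A chair. The seat is a 516×417×22 mm slab with its top at z = 439 mm, on four 35×35 mm corner legs (flush with the seat edges, standing on z = 0). A flat backrest 35 mm thick, 347 mm tall, spans the full seat width and rises from the seat top along its +y edge, rear face flush with the rear of the seat.


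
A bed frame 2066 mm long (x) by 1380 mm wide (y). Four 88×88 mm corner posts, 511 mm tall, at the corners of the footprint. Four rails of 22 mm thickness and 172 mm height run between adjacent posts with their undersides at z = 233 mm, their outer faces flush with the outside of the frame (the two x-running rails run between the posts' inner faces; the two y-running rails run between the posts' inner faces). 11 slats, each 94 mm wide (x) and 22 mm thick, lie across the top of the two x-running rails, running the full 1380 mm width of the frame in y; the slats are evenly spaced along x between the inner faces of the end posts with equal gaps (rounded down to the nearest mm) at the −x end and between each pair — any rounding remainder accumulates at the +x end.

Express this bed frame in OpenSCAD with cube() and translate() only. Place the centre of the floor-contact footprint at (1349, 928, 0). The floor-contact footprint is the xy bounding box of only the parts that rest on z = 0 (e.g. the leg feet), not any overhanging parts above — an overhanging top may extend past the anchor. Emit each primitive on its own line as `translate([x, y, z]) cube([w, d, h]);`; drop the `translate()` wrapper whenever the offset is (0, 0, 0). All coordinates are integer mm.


translate([316, 238, 0]) cube([88, 88, 511]);
translate([316, 1530, 0]) cube([88, 88, 511]);
translate([2294, 238, 0]) cube([88, 88, 511]);
translate([2294, 1530, 0]) cube([88, 88, 511]);
translate([404, 238, 233]) cube([1890, 22, 172]);
translate([404, 1596, 233]) cube([1890, 22, 172]);
translate([316, 326, 233]) cube([22, 1204, 172]);
translate([2360, 326, 233]) cube([22, 1204, 172]);
translate([475, 238, 405]) cube([94, 1380, 22]);
translate([640, 238, 405]) cube([94, 1380, 22]);
translate([805, 238, 405]) cube([94, 1380, 22]);
translate([970, 238, 405]) cube([94, 1380, 22]);
translate([1135, 238, 405]) cube([94, 1380, 22]);
translate([1300, 238, 405]) cube([94, 1380, 22]);
translate([1465, 238, 405]) cube([94, 1380, 22]);
translate([1630, 238, 405]) cube([94, 1380, 22]);
translate([1795, 238, 405]) cube([94, 1380, 22]);
translate([1960, 238, 405]) cube([94, 1380, 22]);
translate([2125, 238, 405]) cube([94, 1380, 22]);


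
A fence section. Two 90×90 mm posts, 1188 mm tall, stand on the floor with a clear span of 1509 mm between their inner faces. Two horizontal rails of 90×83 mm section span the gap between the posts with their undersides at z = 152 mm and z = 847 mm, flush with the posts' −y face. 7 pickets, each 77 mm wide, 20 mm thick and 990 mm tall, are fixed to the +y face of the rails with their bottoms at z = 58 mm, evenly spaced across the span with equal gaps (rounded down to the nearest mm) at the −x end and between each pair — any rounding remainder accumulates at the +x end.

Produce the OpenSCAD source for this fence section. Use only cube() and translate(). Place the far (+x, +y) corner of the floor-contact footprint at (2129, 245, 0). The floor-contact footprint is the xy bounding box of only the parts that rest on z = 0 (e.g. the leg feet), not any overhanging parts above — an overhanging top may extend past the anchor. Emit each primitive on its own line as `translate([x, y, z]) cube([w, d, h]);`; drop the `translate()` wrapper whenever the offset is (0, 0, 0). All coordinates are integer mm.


translate([440, 155, 0]) cube([90, 90, 1188]);
translate([2039, 155, 0]) cube([90, 90, 1188]);
translate([530, 155, 152]) cube([1509, 90, 83]);
translate([530, 155, 847]) cube([1509, 90, 83]);
translate([651, 245, 58]) cube([77, 20, 990]);
translate([849, 245, 58]) cube([77, 20, 990]);
translate([1047, 245, 58]) cube([77, 20, 990]);
translate([1245, 245, 58]) cube([77, 20, 990]);
translate([1443, 245, 58]) cube([77, 20, 990]);
translate([1641, 245, 58]) cube([77, 20, 990]);
translate([1839, 245, 58]) cube([77, 20, 990]);


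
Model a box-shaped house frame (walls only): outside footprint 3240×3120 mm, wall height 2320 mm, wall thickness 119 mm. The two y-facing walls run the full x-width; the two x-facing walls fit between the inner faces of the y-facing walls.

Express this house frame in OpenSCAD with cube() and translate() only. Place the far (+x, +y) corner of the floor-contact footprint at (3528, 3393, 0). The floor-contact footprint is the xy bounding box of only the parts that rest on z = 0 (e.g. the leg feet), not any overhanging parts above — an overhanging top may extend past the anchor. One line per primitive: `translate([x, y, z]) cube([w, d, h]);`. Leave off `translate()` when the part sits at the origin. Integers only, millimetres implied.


translate([288, 273, 0]) cube([3240, 119, 2320]);
translate([288, 3274, 0]) cube([3240, 119, 2320]);
translate([288, 392, 0]) cube([119, 2882, 2320]);
translate([3409, 392, 0]) cube([119, 2882, 2320]);


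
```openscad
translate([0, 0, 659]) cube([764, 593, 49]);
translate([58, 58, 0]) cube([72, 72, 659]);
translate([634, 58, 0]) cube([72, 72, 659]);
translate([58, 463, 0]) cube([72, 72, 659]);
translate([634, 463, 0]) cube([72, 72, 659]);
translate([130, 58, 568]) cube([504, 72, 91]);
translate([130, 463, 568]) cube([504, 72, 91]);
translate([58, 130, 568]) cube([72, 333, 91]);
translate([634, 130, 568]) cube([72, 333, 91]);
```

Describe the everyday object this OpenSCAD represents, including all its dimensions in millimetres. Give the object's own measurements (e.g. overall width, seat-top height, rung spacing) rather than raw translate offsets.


A rectangular dining table. The top is 764×593×49 mm with its upper surface at z = 708 mm. It stands on four 72×72 mm square legs, each inset 58 mm from the nearest pair of top edges, running from the floor to the underside of the top. Four apron rails, 72 mm thick and 91 mm tall, run between adjacent legs with their top edges flush with the underside of the top and their outer faces flush with the legs' outer faces.


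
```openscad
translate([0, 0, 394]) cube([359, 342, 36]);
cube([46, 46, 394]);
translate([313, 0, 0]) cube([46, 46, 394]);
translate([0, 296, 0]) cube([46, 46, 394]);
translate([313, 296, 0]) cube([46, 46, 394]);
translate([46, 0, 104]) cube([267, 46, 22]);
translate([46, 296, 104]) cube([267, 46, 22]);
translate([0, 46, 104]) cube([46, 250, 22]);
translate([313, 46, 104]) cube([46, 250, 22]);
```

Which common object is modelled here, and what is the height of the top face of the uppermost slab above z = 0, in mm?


A stool. The seat height is 430 mm.

A 359×342×36 slab at z = 394 on four corner posts — a stool. The seat top is 394 + 36 = 430 mm.


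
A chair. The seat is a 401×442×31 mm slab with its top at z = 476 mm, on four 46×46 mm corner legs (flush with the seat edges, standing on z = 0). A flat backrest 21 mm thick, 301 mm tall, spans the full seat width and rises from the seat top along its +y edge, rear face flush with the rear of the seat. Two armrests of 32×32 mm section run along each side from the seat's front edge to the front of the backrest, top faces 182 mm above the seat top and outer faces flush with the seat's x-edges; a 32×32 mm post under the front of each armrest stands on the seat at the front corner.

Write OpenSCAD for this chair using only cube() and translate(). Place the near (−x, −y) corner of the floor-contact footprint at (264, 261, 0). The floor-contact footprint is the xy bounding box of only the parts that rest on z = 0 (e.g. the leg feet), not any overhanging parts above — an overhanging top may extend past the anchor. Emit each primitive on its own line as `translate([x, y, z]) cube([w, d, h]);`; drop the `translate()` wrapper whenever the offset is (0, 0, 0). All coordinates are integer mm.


translate([264, 261, 445]) cube([401, 442, 31]);
translate([264, 261, 0]) cube([46, 46, 445]);
translate([619, 261, 0]) cube([46, 46, 445]);
translate([264, 657, 0]) cube([46, 46, 445]);
translate([619, 657, 0]) cube([46, 46, 445]);
translate([264, 682, 476]) cube([401, 21, 301]);
translate([264, 261, 626]) cube([32, 421, 32]);
translate([633, 261, 626]) cube([32, 421, 32]);
translate([264, 261, 476]) cube([32, 32, 150]);
translate([633, 261, 476]) cube([32, 32, 150]);


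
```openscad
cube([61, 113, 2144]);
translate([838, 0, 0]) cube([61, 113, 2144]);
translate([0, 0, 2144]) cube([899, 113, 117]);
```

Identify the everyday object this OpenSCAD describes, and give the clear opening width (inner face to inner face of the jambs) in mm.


A door frame. The clear opening width is 777 mm.

Two 2144 mm tall posts with a header on top — a door frame. The left jamb is 61 mm wide at x = 0; the right jamb starts at x = 838. The clear opening is 838 − 61 = 777 mm.


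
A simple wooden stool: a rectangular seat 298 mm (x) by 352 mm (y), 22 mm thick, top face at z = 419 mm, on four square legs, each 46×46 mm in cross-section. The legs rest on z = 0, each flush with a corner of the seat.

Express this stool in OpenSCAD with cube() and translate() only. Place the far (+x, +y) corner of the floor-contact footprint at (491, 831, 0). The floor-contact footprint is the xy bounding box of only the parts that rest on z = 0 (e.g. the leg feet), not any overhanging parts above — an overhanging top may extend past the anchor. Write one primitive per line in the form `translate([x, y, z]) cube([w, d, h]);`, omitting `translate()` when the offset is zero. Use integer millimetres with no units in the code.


// leg_h = 419 - 22 = 397
translate([193, 479, 397]) cube([298, 352, 22]);
translate([193, 479, 0]) cube([46, 46, 397]);
translate([445, 479, 0]) cube([46, 46, 397]);
translate([193, 785, 0]) cube([46, 46, 397]);
translate([445, 785, 0]) cube([46, 46, 397]);


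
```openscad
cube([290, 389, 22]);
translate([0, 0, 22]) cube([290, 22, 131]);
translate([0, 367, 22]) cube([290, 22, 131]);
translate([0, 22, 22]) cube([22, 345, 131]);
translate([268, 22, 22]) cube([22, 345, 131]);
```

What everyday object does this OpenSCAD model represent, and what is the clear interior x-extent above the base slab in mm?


An open box. The internal width is 246 mm.

A 290×389 base slab with four walls standing on it — an open box. The base is 290 mm wide and the walls are 22 mm thick, so the internal width is 290 − 2 × 22 = 246 mm.


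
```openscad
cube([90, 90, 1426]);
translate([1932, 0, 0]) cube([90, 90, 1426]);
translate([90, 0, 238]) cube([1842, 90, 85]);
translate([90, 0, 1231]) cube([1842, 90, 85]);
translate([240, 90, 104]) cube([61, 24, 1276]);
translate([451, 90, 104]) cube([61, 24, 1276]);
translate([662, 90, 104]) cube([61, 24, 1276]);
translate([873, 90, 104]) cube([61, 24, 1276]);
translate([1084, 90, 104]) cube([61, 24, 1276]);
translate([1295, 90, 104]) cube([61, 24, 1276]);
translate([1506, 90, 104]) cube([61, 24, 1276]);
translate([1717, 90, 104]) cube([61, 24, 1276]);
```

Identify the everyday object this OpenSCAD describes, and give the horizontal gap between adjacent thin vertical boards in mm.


A fence section. The picket gap is 150 mm.

Two posts, two rails, 8 pickets — a fence section. Span 1842 mm holds 8 pickets of 61 mm with 9 equal gaps: ⌊(1842 − 8·61) / 9⌋ = 150 mm.


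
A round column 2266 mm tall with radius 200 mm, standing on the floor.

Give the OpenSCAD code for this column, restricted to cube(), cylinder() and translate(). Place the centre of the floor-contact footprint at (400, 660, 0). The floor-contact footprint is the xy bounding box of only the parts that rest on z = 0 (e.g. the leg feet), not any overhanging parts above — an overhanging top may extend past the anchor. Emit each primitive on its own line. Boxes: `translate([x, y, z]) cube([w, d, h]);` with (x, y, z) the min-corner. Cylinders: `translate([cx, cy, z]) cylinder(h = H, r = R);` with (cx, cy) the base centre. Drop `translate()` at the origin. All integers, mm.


translate([400, 660, 0]) cylinder(h = 2266, r = 200);


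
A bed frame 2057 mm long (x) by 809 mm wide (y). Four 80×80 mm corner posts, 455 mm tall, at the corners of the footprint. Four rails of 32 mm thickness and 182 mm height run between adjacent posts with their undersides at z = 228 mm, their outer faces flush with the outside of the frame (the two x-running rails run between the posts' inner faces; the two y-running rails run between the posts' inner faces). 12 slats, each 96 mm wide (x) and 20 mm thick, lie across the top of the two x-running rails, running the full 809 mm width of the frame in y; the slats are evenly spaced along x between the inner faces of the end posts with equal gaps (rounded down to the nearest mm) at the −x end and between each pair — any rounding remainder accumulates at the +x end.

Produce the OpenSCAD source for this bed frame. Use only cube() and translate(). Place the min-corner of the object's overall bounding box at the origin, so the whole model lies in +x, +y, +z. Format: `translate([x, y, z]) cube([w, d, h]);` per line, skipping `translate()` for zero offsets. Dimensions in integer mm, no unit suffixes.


cube([80, 80, 455]);
translate([0, 729, 0]) cube([80, 80, 455]);
translate([1977, 0, 0]) cube([80, 80, 455]);
translate([1977, 729, 0]) cube([80, 80, 455]);
translate([80, 0, 228]) cube([1897, 32, 182]);
translate([80, 777, 228]) cube([1897, 32, 182]);
translate([0, 80, 228]) cube([32, 649, 182]);
translate([2025, 80, 228]) cube([32, 649, 182]);
translate([137, 0, 410]) cube([96, 809, 20]);
translate([290, 0, 410]) cube([96, 809, 20]);
translate([443, 0, 410]) cube([96, 809, 20]);
translate([596, 0, 410]) cube([96, 809, 20]);
translate([749, 0, 410]) cube([96, 809, 20]);
translate([902, 0, 410]) cube([96, 809, 20]);
translate([1055, 0, 410]) cube([96, 809, 20]);
translate([1208, 0, 410]) cube([96, 809, 20]);
translate([1361, 0, 410]) cube([96, 809, 20]);
translate([1514, 0, 410]) cube([96, 809, 20]);
translate([1667, 0, 410]) cube([96, 809, 20]);
translate([1820, 0, 410]) cube([96, 809, 20]);


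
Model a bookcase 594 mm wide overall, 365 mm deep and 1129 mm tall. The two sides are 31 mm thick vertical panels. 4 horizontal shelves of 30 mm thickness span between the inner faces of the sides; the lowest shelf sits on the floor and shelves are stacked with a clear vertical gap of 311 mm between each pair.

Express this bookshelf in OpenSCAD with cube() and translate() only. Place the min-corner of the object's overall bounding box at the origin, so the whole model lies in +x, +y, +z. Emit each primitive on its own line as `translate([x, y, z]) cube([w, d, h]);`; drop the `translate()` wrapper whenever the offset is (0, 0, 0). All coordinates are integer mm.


cube([31, 365, 1129]);
translate([563, 0, 0]) cube([31, 365, 1129]);
translate([31, 0, 0]) cube([532, 365, 30]);
translate([31, 0, 341]) cube([532, 365, 30]);
translate([31, 0, 682]) cube([532, 365, 30]);
translate([31, 0, 1023]) cube([532, 365, 30]);


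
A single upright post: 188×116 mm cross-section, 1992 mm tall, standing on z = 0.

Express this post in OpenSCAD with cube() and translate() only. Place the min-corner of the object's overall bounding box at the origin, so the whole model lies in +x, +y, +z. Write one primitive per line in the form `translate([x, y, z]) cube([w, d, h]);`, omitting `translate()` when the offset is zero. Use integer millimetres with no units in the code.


cube([188, 116, 1992]);


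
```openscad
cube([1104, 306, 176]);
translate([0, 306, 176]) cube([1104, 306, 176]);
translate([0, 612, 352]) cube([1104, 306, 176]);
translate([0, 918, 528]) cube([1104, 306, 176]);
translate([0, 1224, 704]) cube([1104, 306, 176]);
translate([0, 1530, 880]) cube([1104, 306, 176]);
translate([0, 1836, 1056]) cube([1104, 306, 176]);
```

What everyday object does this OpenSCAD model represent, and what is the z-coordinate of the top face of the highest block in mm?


A staircase. The total rise is 1232 mm.

7 identical blocks, each offset up and back from the previous — a staircase. Each step is 176 mm tall and there are 7 of them, so the total rise is 7 × 176 = 1232 mm.


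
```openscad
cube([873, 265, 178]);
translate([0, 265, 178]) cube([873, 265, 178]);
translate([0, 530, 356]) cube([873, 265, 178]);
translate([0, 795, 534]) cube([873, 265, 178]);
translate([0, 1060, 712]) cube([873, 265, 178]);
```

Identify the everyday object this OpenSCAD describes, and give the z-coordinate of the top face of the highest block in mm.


A staircase. The total rise is 890 mm.

5 identical blocks, each offset up and back from the previous — a staircase. Each step is 178 mm tall and there are 5 of them, so the total rise is 5 × 178 = 890 mm.


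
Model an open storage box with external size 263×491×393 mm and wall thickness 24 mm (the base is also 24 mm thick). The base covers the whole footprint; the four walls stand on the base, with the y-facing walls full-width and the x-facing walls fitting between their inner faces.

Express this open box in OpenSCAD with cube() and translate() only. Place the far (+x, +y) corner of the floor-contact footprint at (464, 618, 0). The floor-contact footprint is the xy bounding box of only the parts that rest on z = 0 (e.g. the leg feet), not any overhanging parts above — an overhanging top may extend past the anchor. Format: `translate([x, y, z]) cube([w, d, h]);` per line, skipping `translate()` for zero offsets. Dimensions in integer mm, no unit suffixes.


translate([201, 127, 0]) cube([263, 491, 24]);
translate([201, 127, 24]) cube([263, 24, 369]);
translate([201, 594, 24]) cube([263, 24, 369]);
translate([201, 151, 24]) cube([24, 443, 369]);
translate([440, 151, 24]) cube([24, 443, 369]);


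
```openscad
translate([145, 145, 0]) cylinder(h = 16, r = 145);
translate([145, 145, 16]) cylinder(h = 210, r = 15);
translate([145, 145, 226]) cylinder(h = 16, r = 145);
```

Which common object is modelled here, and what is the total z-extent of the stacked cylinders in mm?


A spool. The overall height is 242 mm.

Three coaxial cylinders, large–small–large — a spool. Two 16 mm flanges and a 210 mm core give 16 + 210 + 16 = 242 mm.


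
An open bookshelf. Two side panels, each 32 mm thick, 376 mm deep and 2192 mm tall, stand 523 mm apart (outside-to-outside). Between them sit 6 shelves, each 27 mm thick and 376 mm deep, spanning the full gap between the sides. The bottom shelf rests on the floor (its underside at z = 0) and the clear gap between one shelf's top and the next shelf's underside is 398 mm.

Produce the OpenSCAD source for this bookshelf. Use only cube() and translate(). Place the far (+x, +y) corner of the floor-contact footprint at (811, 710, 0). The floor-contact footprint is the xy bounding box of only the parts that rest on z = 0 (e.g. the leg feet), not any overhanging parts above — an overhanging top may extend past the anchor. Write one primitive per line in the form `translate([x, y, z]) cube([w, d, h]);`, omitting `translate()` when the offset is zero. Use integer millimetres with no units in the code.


translate([288, 334, 0]) cube([32, 376, 2192]);
translate([779, 334, 0]) cube([32, 376, 2192]);
translate([320, 334, 0]) cube([459, 376, 27]);
translate([320, 334, 425]) cube([459, 376, 27]);
translate([320, 334, 850]) cube([459, 376, 27]);
translate([320, 334, 1275]) cube([459, 376, 27]);
translate([320, 334, 1700]) cube([459, 376, 27]);
translate([320, 334, 2125]) cube([459, 376, 27]);


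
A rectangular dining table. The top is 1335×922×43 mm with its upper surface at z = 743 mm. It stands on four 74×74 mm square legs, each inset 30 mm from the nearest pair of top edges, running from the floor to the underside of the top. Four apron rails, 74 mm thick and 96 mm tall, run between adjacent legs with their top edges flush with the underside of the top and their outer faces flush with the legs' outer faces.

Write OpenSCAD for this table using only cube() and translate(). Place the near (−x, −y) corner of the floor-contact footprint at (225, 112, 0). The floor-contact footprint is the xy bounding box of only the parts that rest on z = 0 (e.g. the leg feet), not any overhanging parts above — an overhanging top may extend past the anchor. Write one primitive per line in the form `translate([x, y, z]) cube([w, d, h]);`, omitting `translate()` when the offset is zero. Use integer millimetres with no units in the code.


// leg_h = 743 - 43 = 700
// apron z = 700 - 96 = 604
translate([195, 82, 700]) cube([1335, 922, 43]);
translate([225, 112, 0]) cube([74, 74, 700]);
translate([1426, 112, 0]) cube([74, 74, 700]);
translate([225, 900, 0]) cube([74, 74, 700]);
translate([1426, 900, 0]) cube([74, 74, 700]);
translate([299, 112, 604]) cube([1127, 74, 96]);
translate([299, 900, 604]) cube([1127, 74, 96]);
translate([225, 186, 604]) cube([74, 714, 96]);
translate([1426, 186, 604]) cube([74, 714, 96]);


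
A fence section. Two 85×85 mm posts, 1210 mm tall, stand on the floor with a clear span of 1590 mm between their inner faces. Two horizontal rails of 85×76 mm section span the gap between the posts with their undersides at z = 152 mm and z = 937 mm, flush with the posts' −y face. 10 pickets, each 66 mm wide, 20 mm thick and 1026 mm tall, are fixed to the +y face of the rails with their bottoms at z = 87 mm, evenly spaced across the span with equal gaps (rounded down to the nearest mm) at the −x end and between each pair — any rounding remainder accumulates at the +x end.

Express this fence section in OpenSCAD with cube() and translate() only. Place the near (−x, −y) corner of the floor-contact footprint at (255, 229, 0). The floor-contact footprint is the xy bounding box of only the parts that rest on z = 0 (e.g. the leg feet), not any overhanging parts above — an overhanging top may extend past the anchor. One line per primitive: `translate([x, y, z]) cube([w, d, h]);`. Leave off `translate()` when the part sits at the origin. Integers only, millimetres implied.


translate([255, 229, 0]) cube([85, 85, 1210]);
translate([1930, 229, 0]) cube([85, 85, 1210]);
translate([340, 229, 152]) cube([1590, 85, 76]);
translate([340, 229, 937]) cube([1590, 85, 76]);
translate([424, 314, 87]) cube([66, 20, 1026]);
translate([574, 314, 87]) cube([66, 20, 1026]);
translate([724, 314, 87]) cube([66, 20, 1026]);
translate([874, 314, 87]) cube([66, 20, 1026]);
translate([1024, 314, 87]) cube([66, 20, 1026]);
translate([1174, 314, 87]) cube([66, 20, 1026]);
translate([1324, 314, 87]) cube([66, 20, 1026]);
translate([1474, 314, 87]) cube([66, 20, 1026]);
translate([1624, 314, 87]) cube([66, 20, 1026]);
translate([1774, 314, 87]) cube([66, 20, 1026]);


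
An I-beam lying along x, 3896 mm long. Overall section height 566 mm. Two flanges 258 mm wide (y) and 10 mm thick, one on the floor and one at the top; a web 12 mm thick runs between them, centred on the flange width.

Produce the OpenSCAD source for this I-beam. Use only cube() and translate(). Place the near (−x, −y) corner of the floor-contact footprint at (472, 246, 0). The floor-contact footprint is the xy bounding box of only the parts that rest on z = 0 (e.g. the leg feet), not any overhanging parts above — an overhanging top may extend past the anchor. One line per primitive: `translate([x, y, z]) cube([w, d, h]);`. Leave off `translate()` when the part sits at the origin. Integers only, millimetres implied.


translate([472, 246, 0]) cube([3896, 258, 10]);
translate([472, 369, 10]) cube([3896, 12, 546]);
translate([472, 246, 556]) cube([3896, 258, 10]);


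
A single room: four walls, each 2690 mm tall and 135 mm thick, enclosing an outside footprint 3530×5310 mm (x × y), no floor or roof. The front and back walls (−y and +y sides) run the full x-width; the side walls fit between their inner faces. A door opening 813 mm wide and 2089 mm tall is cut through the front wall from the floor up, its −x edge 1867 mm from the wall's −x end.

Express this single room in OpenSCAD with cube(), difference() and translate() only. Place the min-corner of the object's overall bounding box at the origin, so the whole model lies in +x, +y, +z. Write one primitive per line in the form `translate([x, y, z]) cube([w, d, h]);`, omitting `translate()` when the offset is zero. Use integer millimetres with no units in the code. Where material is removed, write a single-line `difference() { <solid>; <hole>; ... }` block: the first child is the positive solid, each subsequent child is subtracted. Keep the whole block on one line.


difference() { cube([3530, 135, 2690]); translate([1867, 0, 0]) cube([813, 135, 2089]); }
translate([0, 5175, 0]) cube([3530, 135, 2690]);
translate([0, 135, 0]) cube([135, 5040, 2690]);
translate([3395, 135, 0]) cube([135, 5040, 2690]);


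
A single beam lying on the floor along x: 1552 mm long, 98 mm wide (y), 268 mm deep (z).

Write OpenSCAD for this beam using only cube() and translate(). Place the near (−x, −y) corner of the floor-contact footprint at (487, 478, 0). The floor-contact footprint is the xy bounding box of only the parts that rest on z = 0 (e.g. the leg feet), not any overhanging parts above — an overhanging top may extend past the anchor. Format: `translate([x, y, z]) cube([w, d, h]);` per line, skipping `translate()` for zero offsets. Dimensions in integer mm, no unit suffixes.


translate([487, 478, 0]) cube([1552, 98, 268]);


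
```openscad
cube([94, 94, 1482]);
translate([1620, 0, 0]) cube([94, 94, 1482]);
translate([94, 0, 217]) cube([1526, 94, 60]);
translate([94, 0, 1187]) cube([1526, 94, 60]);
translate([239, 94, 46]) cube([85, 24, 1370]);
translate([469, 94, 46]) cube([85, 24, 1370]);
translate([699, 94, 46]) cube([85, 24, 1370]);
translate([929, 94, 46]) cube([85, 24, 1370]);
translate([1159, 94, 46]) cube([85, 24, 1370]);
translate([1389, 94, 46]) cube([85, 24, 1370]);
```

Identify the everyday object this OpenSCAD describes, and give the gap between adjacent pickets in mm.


A fence section. The picket gap is 145 mm.

Two posts, two rails, 6 pickets — a fence section. Span 1526 mm holds 6 pickets of 85 mm with 7 equal gaps: ⌊(1526 − 6·85) / 7⌋ = 145 mm.


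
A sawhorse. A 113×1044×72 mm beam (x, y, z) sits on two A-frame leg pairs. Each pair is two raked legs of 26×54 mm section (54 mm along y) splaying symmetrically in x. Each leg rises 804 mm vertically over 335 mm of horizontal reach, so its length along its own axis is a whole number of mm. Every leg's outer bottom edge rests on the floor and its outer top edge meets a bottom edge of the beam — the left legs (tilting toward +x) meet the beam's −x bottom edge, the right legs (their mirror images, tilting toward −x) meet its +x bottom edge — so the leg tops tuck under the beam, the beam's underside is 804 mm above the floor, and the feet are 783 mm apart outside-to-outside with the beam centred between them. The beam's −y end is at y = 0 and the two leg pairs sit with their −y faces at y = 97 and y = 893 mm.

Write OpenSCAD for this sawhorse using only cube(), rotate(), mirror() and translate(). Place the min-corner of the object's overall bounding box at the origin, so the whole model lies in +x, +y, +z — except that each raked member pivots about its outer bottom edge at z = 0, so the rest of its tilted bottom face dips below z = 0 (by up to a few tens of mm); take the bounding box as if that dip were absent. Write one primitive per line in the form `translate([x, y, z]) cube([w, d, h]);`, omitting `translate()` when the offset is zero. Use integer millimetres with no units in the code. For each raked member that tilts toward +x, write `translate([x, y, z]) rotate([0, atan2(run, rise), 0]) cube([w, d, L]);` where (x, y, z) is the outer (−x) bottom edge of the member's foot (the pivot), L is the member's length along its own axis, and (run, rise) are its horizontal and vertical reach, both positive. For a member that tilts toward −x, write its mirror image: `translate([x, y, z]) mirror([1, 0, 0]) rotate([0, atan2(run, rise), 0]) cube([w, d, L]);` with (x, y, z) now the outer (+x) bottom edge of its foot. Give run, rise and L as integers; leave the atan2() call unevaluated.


translate([335, 0, 804]) cube([113, 1044, 72]);
translate([0, 97, 0]) rotate([0, atan2(335, 804), 0]) cube([26, 54, 871]);
translate([783, 97, 0]) mirror([1, 0, 0]) rotate([0, atan2(335, 804), 0]) cube([26, 54, 871]);
translate([0, 893, 0]) rotate([0, atan2(335, 804), 0]) cube([26, 54, 871]);
translate([783, 893, 0]) mirror([1, 0, 0]) rotate([0, atan2(335, 804), 0]) cube([26, 54, 871]);


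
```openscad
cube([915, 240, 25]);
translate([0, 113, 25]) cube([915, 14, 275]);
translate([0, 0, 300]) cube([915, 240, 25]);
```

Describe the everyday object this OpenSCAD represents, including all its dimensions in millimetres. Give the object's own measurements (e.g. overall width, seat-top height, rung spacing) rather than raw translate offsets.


An I-beam lying along x, 915 mm long. Overall section height 325 mm. Two flanges 240 mm wide (y) and 25 mm thick, one on the floor and one at the top; a web 14 mm thick runs between them, centred on the flange width.


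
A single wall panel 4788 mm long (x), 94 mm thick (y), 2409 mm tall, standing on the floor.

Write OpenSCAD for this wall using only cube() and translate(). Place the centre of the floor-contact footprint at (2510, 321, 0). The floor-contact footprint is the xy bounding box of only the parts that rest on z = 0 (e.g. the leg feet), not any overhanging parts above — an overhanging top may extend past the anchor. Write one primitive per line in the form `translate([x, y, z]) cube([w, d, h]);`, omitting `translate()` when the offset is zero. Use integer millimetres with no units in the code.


translate([116, 274, 0]) cube([4788, 94, 2409]);


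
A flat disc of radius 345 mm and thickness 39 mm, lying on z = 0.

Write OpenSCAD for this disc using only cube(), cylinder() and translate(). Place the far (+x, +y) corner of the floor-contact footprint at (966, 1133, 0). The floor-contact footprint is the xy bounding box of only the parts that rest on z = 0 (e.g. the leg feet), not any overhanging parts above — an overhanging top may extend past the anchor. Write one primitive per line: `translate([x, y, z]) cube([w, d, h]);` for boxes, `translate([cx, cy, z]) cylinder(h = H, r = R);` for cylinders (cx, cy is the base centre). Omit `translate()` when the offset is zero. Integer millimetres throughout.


translate([621, 788, 0]) cylinder(h = 39, r = 345);


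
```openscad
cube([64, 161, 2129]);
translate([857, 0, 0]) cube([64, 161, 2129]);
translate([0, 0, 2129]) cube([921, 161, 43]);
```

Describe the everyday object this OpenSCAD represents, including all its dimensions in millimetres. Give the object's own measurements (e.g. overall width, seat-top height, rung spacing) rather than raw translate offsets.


A door frame. The clear opening is 793 mm wide and 2129 mm high. Two 64 mm wide jambs, 161 mm deep, stand either side of the opening from the floor to the top of the opening. A 43 mm thick head sits across the top of both jambs, spanning the full outside width of the frame.
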